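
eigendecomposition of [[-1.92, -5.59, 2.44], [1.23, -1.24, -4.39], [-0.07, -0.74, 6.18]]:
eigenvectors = [[-0.91+0.00j, (-0.91-0j), (0.48+0j)],[0.02+0.42j, 0.02-0.42j, (-0.37+0j)],[(-0.02+0.03j), -0.02-0.03j, 0.79+0.00j]]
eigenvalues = [(-1.73+2.48j), (-1.73-2.48j), (6.49+0j)]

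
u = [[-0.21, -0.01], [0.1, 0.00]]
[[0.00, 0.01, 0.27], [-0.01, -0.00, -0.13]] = u@[[-0.06, -0.03, -1.31], [0.83, 0.03, 0.24]]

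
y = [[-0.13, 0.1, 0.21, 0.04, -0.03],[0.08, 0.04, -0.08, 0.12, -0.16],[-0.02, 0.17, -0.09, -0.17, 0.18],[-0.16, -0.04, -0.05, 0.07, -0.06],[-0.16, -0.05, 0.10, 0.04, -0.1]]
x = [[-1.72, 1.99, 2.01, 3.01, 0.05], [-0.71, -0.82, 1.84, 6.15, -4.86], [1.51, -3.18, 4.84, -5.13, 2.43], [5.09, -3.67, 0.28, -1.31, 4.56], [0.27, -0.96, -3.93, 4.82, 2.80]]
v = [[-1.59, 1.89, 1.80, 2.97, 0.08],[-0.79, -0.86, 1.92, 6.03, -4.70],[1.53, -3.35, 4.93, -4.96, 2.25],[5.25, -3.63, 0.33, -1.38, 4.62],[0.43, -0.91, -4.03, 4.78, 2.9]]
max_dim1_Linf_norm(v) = 6.03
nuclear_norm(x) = 31.35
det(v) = 3216.35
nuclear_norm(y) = 1.10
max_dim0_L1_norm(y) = 0.55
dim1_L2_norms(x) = [4.47, 8.12, 8.25, 7.87, 6.89]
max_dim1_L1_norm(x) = 17.09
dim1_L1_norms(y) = [0.51, 0.48, 0.63, 0.38, 0.45]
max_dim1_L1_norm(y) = 0.63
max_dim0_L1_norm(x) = 20.42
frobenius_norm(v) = 16.18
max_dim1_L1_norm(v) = 17.02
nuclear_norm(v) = 31.22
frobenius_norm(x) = 16.23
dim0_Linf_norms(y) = [0.16, 0.17, 0.21, 0.17, 0.18]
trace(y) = -0.21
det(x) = 3303.66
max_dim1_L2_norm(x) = 8.25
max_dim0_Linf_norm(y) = 0.21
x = y + v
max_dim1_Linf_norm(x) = 6.15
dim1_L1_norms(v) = [8.33, 14.3, 17.02, 15.21, 13.05]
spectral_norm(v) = 11.95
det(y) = -0.00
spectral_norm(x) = 12.09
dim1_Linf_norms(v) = [2.97, 6.03, 4.96, 5.25, 4.78]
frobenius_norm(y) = 0.56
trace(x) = 3.79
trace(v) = 4.00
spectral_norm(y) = 0.39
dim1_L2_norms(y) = [0.27, 0.23, 0.31, 0.2, 0.22]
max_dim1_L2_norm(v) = 8.22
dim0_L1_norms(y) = [0.55, 0.4, 0.53, 0.44, 0.53]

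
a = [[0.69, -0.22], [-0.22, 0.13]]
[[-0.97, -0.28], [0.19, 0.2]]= a@[[-2.04, 0.19], [-2.00, 1.86]]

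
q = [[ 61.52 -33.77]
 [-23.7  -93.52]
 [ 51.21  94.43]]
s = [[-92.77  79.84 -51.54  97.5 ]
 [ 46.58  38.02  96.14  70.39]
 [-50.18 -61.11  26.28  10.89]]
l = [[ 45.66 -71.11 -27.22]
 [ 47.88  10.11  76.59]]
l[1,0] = 47.88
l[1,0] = 47.88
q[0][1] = -33.77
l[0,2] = -27.22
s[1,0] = 46.58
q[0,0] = 61.52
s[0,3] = 97.5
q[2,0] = 51.21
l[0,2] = -27.22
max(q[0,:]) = 61.52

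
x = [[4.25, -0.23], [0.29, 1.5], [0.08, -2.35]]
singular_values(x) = [4.27, 2.79]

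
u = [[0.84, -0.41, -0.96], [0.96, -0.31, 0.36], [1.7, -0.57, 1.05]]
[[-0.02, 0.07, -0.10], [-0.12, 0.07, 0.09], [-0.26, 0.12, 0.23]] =u @ [[-0.02,0.08,-0.02], [0.23,0.01,-0.16], [-0.09,-0.01,0.16]]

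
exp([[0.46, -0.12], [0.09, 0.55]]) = [[1.58, -0.2], [0.15, 1.72]]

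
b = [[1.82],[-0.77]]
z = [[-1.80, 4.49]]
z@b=[[-6.73]]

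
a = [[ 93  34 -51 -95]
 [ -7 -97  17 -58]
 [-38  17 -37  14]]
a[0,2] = -51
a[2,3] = 14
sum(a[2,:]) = -44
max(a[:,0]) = 93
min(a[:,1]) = -97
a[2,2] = -37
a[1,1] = -97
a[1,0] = -7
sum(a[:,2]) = -71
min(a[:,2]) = -51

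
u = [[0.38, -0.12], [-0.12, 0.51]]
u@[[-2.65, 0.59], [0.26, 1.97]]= [[-1.04,  -0.01],[0.45,  0.93]]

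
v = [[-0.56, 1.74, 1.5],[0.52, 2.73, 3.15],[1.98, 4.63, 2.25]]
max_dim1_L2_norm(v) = 5.52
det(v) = 9.05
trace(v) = 4.42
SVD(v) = [[0.3, -0.53, 0.79], [0.57, -0.57, -0.59], [0.76, 0.63, 0.14]] @ diag([7.072137536827723, 1.7653699670933327, 0.7246651222993933]) @ [[0.23,0.79,0.56], [0.71,0.26,-0.66], [-0.67,0.55,-0.50]]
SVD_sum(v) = [[0.49, 1.66, 1.18], [0.94, 3.22, 2.28], [1.26, 4.29, 3.03]] + [[-0.66, -0.24, 0.61], [-0.71, -0.26, 0.66], [0.79, 0.29, -0.73]] + [[-0.38, 0.32, -0.29],[0.29, -0.24, 0.22],[-0.07, 0.05, -0.05]]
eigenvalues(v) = [6.83, -0.85, -1.55]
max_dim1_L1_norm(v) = 8.86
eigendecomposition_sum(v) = [[0.44, 1.58, 1.23], [0.91, 3.27, 2.55], [1.12, 3.99, 3.11]] + [[-0.55, 0.24, 0.02], [0.73, -0.33, -0.02], [-0.74, 0.33, 0.02]] + [[-0.45, -0.09, 0.25], [-1.13, -0.21, 0.62], [1.61, 0.31, -0.89]]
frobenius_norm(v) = 7.33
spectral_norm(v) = 7.07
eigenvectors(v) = [[-0.29,-0.47,-0.22], [-0.61,0.62,-0.56], [-0.74,-0.63,0.8]]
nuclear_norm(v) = 9.56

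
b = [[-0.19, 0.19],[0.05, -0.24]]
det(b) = 0.036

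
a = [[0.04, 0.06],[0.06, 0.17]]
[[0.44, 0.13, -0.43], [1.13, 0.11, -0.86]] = a@[[2.08, 4.71, -6.79], [5.89, -0.99, -2.64]]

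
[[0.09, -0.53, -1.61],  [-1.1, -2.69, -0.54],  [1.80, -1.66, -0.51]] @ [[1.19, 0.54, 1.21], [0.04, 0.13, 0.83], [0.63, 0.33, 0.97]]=[[-0.93,-0.55,-1.89], [-1.76,-1.12,-4.09], [1.75,0.59,0.31]]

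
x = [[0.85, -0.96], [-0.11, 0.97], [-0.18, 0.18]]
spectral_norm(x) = 1.56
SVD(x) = [[-0.80, -0.56], [0.57, -0.82], [0.16, 0.14]] @ diag([1.562087988453022, 0.4709364249352462]) @ [[-0.5, 0.87], [-0.87, -0.50]]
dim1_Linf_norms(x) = [0.96, 0.97, 0.18]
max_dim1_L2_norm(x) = 1.28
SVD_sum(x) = [[0.62, -1.09], [-0.44, 0.78], [-0.12, 0.21]] + [[0.23, 0.13], [0.33, 0.19], [-0.06, -0.03]]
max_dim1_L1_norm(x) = 1.81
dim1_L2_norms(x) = [1.28, 0.98, 0.25]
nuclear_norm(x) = 2.03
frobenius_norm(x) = 1.63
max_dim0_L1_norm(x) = 2.11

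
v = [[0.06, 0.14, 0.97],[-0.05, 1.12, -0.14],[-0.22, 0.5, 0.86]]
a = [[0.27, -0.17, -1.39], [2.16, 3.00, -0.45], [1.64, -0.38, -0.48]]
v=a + [[-0.21, 0.31, 2.36], [-2.21, -1.88, 0.31], [-1.86, 0.88, 1.34]]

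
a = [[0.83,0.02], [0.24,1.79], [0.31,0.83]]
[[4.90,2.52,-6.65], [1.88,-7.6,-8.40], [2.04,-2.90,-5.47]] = a @ [[5.90,3.15,-7.92],  [0.26,-4.67,-3.63]]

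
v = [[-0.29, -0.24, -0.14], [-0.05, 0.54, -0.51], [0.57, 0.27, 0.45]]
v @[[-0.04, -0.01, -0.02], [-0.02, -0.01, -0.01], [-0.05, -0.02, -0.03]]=[[0.02, 0.01, 0.01], [0.02, 0.01, 0.01], [-0.05, -0.02, -0.03]]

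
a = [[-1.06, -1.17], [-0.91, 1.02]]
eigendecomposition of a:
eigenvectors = [[-0.94,0.42], [-0.34,-0.91]]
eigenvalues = [-1.49, 1.45]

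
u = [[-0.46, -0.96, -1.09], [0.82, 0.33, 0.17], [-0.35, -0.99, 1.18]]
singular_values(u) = [1.65, 1.61, 0.56]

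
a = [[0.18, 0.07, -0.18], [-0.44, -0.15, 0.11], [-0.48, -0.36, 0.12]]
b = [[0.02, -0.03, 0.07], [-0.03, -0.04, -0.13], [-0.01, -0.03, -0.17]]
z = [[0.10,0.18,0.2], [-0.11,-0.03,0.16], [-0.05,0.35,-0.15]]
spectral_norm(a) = 0.80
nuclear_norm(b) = 0.30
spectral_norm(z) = 0.40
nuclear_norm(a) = 1.05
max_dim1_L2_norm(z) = 0.38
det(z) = -0.02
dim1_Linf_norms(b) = [0.07, 0.13, 0.17]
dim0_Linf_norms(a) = [0.48, 0.36, 0.18]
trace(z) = -0.08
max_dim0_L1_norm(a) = 1.1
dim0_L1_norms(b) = [0.06, 0.1, 0.37]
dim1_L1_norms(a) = [0.43, 0.7, 0.96]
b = a @ z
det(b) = 0.00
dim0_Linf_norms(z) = [0.11, 0.35, 0.2]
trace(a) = 0.15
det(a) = -0.01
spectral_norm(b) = 0.23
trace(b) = -0.19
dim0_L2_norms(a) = [0.68, 0.4, 0.24]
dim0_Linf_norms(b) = [0.03, 0.04, 0.17]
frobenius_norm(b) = 0.24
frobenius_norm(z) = 0.52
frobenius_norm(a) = 0.82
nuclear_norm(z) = 0.84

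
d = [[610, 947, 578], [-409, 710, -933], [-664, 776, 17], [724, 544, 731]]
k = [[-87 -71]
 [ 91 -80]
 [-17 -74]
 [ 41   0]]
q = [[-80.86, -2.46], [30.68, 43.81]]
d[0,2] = 578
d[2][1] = 776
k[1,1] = -80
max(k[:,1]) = 0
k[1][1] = -80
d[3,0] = 724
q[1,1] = 43.81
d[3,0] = 724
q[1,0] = 30.68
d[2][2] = 17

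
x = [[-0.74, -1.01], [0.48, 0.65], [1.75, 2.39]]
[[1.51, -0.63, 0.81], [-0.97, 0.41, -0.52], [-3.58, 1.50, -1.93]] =x @ [[-0.35, 0.01, 0.47], [-1.24, 0.62, -1.15]]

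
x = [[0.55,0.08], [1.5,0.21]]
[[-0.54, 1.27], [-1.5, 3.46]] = x @ [[-1.32, 2.07], [2.3, 1.67]]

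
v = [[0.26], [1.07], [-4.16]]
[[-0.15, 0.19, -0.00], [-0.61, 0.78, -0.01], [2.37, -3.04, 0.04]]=v@ [[-0.57, 0.73, -0.01]]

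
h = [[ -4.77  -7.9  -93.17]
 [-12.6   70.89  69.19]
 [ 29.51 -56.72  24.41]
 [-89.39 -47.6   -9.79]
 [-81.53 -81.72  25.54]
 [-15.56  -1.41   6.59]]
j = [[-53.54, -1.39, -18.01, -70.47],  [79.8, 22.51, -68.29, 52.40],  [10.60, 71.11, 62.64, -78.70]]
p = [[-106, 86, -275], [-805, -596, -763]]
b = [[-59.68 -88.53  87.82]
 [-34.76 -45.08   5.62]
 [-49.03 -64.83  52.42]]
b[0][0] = -59.68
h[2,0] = 29.51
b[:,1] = [-88.53, -45.08, -64.83]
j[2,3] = -78.7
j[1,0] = 79.8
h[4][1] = -81.72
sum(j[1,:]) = 86.41999999999999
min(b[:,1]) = -88.53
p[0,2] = -275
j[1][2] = -68.29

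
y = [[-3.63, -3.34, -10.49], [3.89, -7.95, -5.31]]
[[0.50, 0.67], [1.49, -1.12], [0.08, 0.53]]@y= [[0.79, -7.00, -8.80], [-9.77, 3.93, -9.68], [1.77, -4.48, -3.65]]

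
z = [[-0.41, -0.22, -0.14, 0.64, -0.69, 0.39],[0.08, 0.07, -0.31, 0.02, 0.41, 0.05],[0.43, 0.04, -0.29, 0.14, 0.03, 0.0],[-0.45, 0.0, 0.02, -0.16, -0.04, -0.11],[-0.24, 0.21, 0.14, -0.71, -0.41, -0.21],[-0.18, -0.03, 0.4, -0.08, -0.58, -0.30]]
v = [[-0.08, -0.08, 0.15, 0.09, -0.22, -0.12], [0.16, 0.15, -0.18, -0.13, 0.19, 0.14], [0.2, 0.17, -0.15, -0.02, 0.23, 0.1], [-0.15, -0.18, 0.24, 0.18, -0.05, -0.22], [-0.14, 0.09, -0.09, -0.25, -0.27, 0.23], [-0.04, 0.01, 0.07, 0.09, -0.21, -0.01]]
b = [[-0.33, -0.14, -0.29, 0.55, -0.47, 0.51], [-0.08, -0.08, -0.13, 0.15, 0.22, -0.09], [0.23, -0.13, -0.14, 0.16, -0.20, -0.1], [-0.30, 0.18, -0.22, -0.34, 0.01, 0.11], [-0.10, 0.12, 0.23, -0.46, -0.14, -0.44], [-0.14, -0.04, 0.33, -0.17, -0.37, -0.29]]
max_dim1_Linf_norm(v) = 0.27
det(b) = -0.00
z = b + v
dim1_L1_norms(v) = [0.74, 0.95, 0.87, 1.02, 1.07, 0.43]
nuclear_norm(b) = 3.12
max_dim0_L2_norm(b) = 0.84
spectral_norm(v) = 0.77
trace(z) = -1.50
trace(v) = -0.18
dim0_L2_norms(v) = [0.34, 0.31, 0.38, 0.36, 0.51, 0.38]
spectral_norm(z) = 1.28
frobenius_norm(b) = 1.57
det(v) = 0.00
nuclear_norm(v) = 1.55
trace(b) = -1.32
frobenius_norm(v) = 0.94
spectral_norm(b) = 1.17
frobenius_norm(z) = 1.88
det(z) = -0.00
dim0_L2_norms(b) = [0.54, 0.3, 0.58, 0.84, 0.68, 0.75]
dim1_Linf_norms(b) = [0.55, 0.22, 0.23, 0.34, 0.46, 0.37]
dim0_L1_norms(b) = [1.18, 0.69, 1.34, 1.83, 1.41, 1.54]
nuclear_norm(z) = 3.66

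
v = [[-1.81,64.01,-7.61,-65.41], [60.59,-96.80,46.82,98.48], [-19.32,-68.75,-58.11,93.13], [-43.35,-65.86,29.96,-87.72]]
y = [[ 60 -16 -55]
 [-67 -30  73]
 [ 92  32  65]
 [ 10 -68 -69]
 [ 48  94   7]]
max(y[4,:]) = 94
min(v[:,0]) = -43.35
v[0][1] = 64.01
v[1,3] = 98.48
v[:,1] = [64.01, -96.8, -68.75, -65.86]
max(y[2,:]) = 92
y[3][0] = 10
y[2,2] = 65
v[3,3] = -87.72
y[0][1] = -16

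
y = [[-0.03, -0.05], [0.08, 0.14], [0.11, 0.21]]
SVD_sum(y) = [[-0.03, -0.05], [0.08, 0.14], [0.11, 0.21]] + [[-0.0, 0.0], [0.00, -0.00], [-0.0, 0.00]]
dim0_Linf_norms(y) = [0.11, 0.21]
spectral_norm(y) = 0.29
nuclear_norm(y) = 0.30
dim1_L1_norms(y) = [0.08, 0.22, 0.32]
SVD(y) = [[-0.20, 0.47], [0.55, -0.67], [0.81, 0.57]] @ diag([0.2925220466197984, 0.005554479396347914]) @ [[0.48, 0.88], [-0.88, 0.48]]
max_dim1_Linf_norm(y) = 0.21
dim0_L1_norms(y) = [0.22, 0.4]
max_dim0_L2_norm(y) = 0.26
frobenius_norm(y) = 0.29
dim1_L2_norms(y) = [0.06, 0.16, 0.24]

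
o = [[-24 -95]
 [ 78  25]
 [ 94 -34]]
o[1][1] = 25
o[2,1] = -34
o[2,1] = -34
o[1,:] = [78, 25]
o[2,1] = -34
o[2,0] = 94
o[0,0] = -24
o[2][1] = -34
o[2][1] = -34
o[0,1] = -95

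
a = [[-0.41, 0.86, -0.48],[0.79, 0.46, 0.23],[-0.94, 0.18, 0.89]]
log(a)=[[0.13+2.13j, -0.02-1.21j, -0.01+0.64j], [(-0.09-1.2j), -0.05+0.69j, -0.03-0.36j], [-0.14+1.09j, -0.26-0.62j, 0.12+0.33j]]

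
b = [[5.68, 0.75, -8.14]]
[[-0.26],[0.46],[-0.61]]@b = [[-1.48, -0.2, 2.12],[2.61, 0.34, -3.74],[-3.46, -0.46, 4.97]]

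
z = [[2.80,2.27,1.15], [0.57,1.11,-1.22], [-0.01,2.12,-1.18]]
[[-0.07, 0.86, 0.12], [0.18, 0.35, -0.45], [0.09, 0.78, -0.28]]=z@ [[0.07,-0.04,-0.15], [-0.04,0.40,0.06], [-0.15,0.06,0.35]]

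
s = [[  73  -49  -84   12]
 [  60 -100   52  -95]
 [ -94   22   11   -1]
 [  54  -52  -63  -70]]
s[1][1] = -100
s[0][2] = -84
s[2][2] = 11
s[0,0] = 73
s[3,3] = -70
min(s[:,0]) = -94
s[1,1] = -100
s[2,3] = -1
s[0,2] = -84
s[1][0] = 60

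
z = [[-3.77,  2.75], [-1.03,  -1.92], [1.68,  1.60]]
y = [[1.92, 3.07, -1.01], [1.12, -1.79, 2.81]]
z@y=[[-4.16, -16.5, 11.54], [-4.13, 0.27, -4.35], [5.02, 2.29, 2.8]]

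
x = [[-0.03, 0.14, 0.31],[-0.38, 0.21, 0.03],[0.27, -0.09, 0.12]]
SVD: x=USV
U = [[-0.21,0.91,-0.35], [-0.83,0.03,0.56], [0.52,0.40,0.75]]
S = [0.53, 0.35, 0.0]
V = [[0.88, -0.48, -0.05], [0.2, 0.27, 0.94], [0.43, 0.84, -0.34]]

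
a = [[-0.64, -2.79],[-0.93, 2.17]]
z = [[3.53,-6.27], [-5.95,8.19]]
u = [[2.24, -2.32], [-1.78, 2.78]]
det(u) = 2.10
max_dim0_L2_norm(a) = 3.53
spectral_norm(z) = 12.40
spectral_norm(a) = 3.54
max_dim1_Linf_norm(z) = 8.19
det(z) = -8.40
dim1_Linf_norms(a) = [2.79, 2.17]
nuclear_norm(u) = 5.05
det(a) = -3.98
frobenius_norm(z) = 12.42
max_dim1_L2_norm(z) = 10.12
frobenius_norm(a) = 3.71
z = a @ u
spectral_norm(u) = 4.59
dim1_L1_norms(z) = [9.8, 14.14]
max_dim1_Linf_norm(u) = 2.78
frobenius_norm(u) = 4.61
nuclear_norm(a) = 4.66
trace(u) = 5.02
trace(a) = 1.53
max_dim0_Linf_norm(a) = 2.79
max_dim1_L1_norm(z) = 14.14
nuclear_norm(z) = 13.08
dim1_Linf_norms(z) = [6.27, 8.19]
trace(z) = 11.72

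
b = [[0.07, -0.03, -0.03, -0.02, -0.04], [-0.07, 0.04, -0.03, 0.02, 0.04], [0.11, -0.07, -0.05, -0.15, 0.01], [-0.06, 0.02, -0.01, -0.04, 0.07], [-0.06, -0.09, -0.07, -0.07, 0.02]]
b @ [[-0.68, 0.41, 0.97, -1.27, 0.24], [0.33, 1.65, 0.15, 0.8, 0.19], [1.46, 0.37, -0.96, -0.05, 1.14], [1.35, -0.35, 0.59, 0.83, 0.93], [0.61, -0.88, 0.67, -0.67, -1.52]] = [[-0.15, 0.01, 0.05, -0.1, 0.02], [0.07, -0.02, 0.01, 0.11, -0.09], [-0.37, -0.05, 0.06, -0.32, -0.20], [0.02, -0.04, -0.02, 0.01, -0.17], [-0.17, -0.19, -0.03, -0.06, -0.21]]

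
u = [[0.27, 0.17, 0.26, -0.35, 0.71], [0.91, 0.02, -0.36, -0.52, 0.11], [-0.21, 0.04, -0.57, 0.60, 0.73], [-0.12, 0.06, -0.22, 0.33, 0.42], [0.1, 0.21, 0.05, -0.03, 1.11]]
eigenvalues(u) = [(1.29+0j), (-0.46+0j), (0.17+0.1j), (0.17-0.1j), 0j]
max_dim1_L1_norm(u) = 2.15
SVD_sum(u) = [[0.05, 0.1, -0.11, 0.08, 0.62], [0.01, 0.03, -0.03, 0.02, 0.17], [0.07, 0.13, -0.14, 0.11, 0.83], [0.04, 0.07, -0.08, 0.06, 0.46], [0.08, 0.17, -0.18, 0.14, 1.06]] + [[0.36, 0.03, 0.06, -0.35, 0.02], [0.69, 0.06, 0.12, -0.66, 0.04], [-0.43, -0.03, -0.07, 0.41, -0.03], [-0.23, -0.02, -0.04, 0.22, -0.01], [0.11, 0.01, 0.02, -0.11, 0.01]] + [[-0.14, 0.04, 0.31, -0.08, 0.07], [0.20, -0.06, -0.45, 0.12, -0.10], [0.16, -0.05, -0.35, 0.09, -0.08], [0.05, -0.02, -0.11, 0.03, -0.03], [-0.1, 0.03, 0.22, -0.06, 0.05]] + [[-0.00, -0.00, -0.00, -0.0, 0.0],[0.00, 0.00, 0.0, 0.0, -0.00],[-0.01, -0.01, -0.01, -0.01, 0.00],[0.02, 0.02, 0.01, 0.02, -0.01],[-0.00, -0.0, -0.0, -0.00, 0.0]] + [[0.00,-0.00,0.0,0.00,0.0], [-0.0,0.00,-0.00,-0.00,-0.00], [0.00,-0.0,0.0,0.00,0.0], [0.00,-0.0,0.00,0.00,0.00], [-0.0,0.00,-0.0,-0.00,-0.0]]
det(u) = -0.00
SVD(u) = [[-0.40,  -0.39,  0.45,  0.07,  -0.7], [-0.11,  -0.75,  -0.65,  -0.06,  0.06], [-0.53,  0.46,  -0.51,  0.44,  -0.23], [-0.3,  0.24,  -0.17,  -0.89,  -0.16], [-0.68,  -0.12,  0.31,  0.01,  0.66]] @ diag([1.6198884081498532, 1.2940624659405764, 0.8006695733363006, 0.04111115741458932, 0.0014094165565398554]) @ [[-0.08, -0.15, 0.17, -0.12, -0.96], [-0.72, -0.06, -0.12, 0.69, -0.04], [-0.39, 0.12, 0.86, -0.23, 0.19], [-0.48, -0.54, -0.33, -0.59, 0.14], [-0.32, 0.82, -0.32, -0.33, -0.12]]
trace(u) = 1.16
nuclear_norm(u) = 3.76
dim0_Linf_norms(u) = [0.91, 0.21, 0.57, 0.6, 1.11]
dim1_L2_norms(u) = [0.89, 1.11, 1.12, 0.59, 1.14]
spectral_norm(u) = 1.62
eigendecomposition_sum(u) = [[0.23-0.00j, (0.15+0j), (0.04-0j), (-0.16+0j), 0.79+0.00j], [0.12-0.00j, (0.08+0j), 0.02-0.00j, (-0.09+0j), 0.42+0.00j], [(0.12-0j), (0.08+0j), 0.02-0.00j, -0.09+0.00j, 0.41+0.00j], [(0.08-0j), (0.05+0j), (0.02-0j), -0.06+0.00j, (0.28+0j)], [(0.29-0j), (0.2+0j), 0.05-0.00j, (-0.21+0j), (1.01+0j)]] + [[(0.01-0j), 0.02+0.00j, (0.19-0j), (-0.12+0j), (-0.06+0j)],  [-0.06+0.00j, (-0.09-0j), -0.77+0.00j, (0.5-0j), (0.25-0j)],  [(-0.03+0j), (-0.05-0j), (-0.41+0j), (0.27-0j), (0.14-0j)],  [(-0.01+0j), (-0.01-0j), (-0.08+0j), (0.05-0j), (0.03-0j)],  [0.01-0.00j, 0.01+0.00j, 0.10-0.00j, (-0.07+0j), (-0.03+0j)]] + [[0.01+0.01j, (-0+0j), (0.02+0.01j), -0.03-0.01j, (-0.01-0.01j)], [0.43-0.42j, (0.01+0.09j), 0.19-0.53j, -0.47+1.07j, (-0.29+0.21j)], [-0.15+0.08j, -0.03j, -0.09+0.13j, (0.21-0.26j), 0.09-0.03j], [(-0.1+0.01j), 0.01-0.01j, -0.08+0.05j, (0.17-0.1j), 0.06+0.00j], [(-0.1+0.08j), -0.00-0.02j, (-0.05+0.11j), (0.12-0.21j), 0.07-0.04j]] + [[0.01-0.01j,(-0-0j),(0.02-0.01j),(-0.03+0.01j),-0.01+0.01j], [0.43+0.42j,(0.01-0.09j),0.19+0.53j,-0.47-1.07j,-0.29-0.21j], [-0.15-0.08j,0.03j,(-0.09-0.13j),(0.21+0.26j),(0.09+0.03j)], [(-0.1-0.01j),0.01+0.01j,-0.08-0.05j,0.17+0.10j,0.06-0.00j], [(-0.1-0.08j),(-0+0.02j),(-0.05-0.11j),(0.12+0.21j),0.07+0.04j]] + [[-0j, (-0+0j), -0j, 0j, -0.00+0.00j],[(-0.01+0j), 0.00-0.00j, (-0+0j), (-0-0j), 0.01-0.00j],[-0j, (-0+0j), 0.00-0.00j, 0j, (-0+0j)],[0.00-0.00j, -0.00+0.00j, -0j, 0j, (-0+0j)],[-0j, -0.00+0.00j, 0.00-0.00j, 0j, -0.00+0.00j]]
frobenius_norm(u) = 2.22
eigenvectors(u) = [[(0.55+0j),-0.21+0.00j,(-0-0.03j),-0.00+0.03j,0.32+0.00j], [(0.29+0j),(0.85+0j),-0.93+0.00j,-0.93-0.00j,(-0.81+0j)], [0.28+0.00j,(0.46+0j),(0.25+0.07j),0.25-0.07j,0.33+0.00j], [(0.19+0j),(0.09+0j),(0.12+0.09j),0.12-0.09j,(0.34+0j)], [0.70+0.00j,(-0.11+0j),(0.2+0.02j),(0.2-0.02j),(0.12+0j)]]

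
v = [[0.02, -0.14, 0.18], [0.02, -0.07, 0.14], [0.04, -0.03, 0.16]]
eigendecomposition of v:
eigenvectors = [[-0.46, -0.91, -0.91], [-0.48, 0.30, -0.40], [-0.75, 0.30, 0.11]]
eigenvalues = [0.17, 0.01, -0.06]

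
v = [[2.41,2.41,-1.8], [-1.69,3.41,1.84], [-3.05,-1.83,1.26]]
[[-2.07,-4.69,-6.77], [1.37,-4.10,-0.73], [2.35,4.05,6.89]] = v@[[-0.66, -0.41, -1.46], [-0.04, -1.46, -1.11], [0.21, 0.10, 0.32]]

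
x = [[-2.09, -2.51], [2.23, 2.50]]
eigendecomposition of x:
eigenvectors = [[(0.73+0j), (0.73-0j)], [-0.67-0.17j, (-0.67+0.17j)]]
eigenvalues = [(0.2+0.57j), (0.2-0.57j)]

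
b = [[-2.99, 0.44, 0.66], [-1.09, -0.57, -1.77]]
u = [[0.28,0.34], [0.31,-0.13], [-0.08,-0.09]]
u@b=[[-1.21, -0.07, -0.42], [-0.79, 0.21, 0.43], [0.34, 0.02, 0.11]]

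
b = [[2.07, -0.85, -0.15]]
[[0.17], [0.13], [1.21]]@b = [[0.35,  -0.14,  -0.03], [0.27,  -0.11,  -0.02], [2.5,  -1.03,  -0.18]]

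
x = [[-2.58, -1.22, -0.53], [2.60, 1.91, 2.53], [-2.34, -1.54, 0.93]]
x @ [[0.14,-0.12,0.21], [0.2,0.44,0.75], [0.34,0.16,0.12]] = [[-0.79, -0.31, -1.52], [1.61, 0.93, 2.28], [-0.32, -0.25, -1.53]]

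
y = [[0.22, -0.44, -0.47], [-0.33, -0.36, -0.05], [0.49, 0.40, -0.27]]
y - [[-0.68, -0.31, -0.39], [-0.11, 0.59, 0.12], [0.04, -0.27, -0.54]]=[[0.90,-0.13,-0.08], [-0.22,-0.95,-0.17], [0.45,0.67,0.27]]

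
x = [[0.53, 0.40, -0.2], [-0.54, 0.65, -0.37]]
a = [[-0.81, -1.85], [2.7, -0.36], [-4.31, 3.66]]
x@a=[[1.51, -1.86], [3.79, -0.59]]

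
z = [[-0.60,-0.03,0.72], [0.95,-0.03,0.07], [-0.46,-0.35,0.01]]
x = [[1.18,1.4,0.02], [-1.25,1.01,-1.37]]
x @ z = [[0.61,-0.08,0.95], [2.34,0.49,-0.84]]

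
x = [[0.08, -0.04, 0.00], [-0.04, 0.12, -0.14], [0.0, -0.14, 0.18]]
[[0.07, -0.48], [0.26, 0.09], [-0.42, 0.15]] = x@[[2.52, -3.76], [3.41, 4.38], [0.33, 4.22]]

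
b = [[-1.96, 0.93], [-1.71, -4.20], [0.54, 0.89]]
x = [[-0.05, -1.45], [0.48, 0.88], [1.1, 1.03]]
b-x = [[-1.91, 2.38], [-2.19, -5.08], [-0.56, -0.14]]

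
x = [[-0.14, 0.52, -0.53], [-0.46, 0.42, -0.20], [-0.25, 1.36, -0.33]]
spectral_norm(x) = 1.66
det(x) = 0.20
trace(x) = -0.05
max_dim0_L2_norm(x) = 1.52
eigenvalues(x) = [(0.45+0j), (-0.25+0.62j), (-0.25-0.62j)]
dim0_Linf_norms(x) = [0.46, 1.36, 0.53]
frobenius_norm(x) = 1.74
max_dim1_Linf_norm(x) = 1.36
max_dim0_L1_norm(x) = 2.3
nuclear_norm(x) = 2.37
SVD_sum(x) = [[-0.18, 0.62, -0.23], [-0.14, 0.51, -0.19], [-0.36, 1.27, -0.48]] + [[-0.13, -0.09, -0.14], [-0.15, -0.1, -0.16], [0.12, 0.09, 0.13]] + [[0.17,-0.01,-0.15], [-0.17,0.01,0.15], [-0.02,0.0,0.01]]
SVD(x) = [[-0.41, 0.57, 0.71], [-0.34, 0.63, -0.70], [-0.85, -0.53, -0.06]] @ diag([1.664594772274494, 0.381401121888316, 0.32180340013548603]) @ [[0.26, -0.91, 0.34], [-0.62, -0.42, -0.66], [0.74, -0.04, -0.67]]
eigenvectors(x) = [[-0.39+0.00j, (0.41+0.42j), (0.41-0.42j)], [0.40+0.00j, (0.12+0.4j), 0.12-0.40j], [0.83+0.00j, 0.70+0.00j, (0.7-0j)]]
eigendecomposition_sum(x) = [[0.15-0.00j, -0.16+0.00j, (-0.06-0j)],[-0.16+0.00j, (0.17-0j), (0.06+0j)],[-0.32+0.00j, (0.34-0j), 0.13+0.00j]] + [[(-0.15+0.18j),(0.34+0.27j),(-0.23-0.04j)], [-0.15+0.07j,0.13+0.28j,(-0.13-0.1j)], [(0.04+0.28j),0.51-0.07j,(-0.23+0.16j)]] + [[(-0.15-0.18j), 0.34-0.27j, (-0.23+0.04j)], [-0.15-0.07j, 0.13-0.28j, (-0.13+0.1j)], [0.04-0.28j, (0.51+0.07j), -0.23-0.16j]]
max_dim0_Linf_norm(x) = 1.36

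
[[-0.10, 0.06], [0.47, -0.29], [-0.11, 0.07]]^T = [[-0.10, 0.47, -0.11], [0.06, -0.29, 0.07]]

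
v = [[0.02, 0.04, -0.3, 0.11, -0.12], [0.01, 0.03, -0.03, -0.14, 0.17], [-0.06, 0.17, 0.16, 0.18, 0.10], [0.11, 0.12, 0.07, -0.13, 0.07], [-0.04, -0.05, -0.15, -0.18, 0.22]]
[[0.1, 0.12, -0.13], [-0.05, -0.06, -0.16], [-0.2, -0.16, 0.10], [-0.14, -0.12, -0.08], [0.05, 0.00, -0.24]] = v @ [[0.11, -0.02, -0.39], [-0.87, -0.53, -0.14], [-0.37, -0.32, 0.69], [0.12, 0.06, 0.25], [-0.1, -0.29, -0.54]]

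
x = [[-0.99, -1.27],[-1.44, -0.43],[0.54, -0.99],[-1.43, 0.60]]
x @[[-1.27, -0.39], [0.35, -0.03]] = [[0.81, 0.42], [1.68, 0.57], [-1.03, -0.18], [2.03, 0.54]]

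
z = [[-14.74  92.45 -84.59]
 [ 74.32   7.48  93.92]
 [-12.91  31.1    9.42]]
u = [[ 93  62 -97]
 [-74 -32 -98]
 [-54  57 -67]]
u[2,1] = 57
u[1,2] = -98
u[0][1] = 62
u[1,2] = -98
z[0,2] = -84.59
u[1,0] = -74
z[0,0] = -14.74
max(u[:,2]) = -67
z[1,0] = 74.32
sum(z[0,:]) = -6.8799999999999955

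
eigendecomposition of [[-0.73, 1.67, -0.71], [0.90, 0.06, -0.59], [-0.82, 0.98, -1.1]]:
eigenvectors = [[-0.70, -0.61, 0.21], [-0.71, 0.04, 0.37], [-0.06, -0.79, 0.91]]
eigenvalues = [0.9, -1.78, -0.89]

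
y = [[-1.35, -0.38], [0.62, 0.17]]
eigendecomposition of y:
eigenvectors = [[-0.91, 0.27], [0.42, -0.96]]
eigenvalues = [-1.17, -0.01]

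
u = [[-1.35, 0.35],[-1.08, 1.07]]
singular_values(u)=[1.99, 0.54]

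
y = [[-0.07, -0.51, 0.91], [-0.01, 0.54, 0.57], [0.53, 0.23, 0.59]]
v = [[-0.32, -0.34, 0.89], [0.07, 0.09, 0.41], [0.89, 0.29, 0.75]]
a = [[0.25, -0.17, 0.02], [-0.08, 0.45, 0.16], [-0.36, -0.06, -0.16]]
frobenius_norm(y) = 1.55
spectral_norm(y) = 1.24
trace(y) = 1.06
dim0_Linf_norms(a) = [0.36, 0.45, 0.16]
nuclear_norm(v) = 2.37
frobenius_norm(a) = 0.70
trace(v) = 0.52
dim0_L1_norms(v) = [1.28, 0.72, 2.05]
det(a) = -0.00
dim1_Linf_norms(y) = [0.91, 0.57, 0.59]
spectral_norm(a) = 0.53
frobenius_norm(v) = 1.62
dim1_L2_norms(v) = [1.01, 0.43, 1.2]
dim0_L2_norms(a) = [0.45, 0.48, 0.23]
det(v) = -0.14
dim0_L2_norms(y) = [0.53, 0.78, 1.23]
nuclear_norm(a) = 0.98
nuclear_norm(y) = 2.48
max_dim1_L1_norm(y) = 1.49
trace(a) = 0.54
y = a + v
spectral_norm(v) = 1.32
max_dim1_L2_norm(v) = 1.2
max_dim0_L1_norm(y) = 2.07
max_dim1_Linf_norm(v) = 0.89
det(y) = -0.43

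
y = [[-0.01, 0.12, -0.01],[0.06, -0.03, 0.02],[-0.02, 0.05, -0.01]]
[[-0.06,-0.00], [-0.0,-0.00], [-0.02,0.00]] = y@ [[-0.02, 0.12], [-0.59, -0.06], [-0.88, -0.64]]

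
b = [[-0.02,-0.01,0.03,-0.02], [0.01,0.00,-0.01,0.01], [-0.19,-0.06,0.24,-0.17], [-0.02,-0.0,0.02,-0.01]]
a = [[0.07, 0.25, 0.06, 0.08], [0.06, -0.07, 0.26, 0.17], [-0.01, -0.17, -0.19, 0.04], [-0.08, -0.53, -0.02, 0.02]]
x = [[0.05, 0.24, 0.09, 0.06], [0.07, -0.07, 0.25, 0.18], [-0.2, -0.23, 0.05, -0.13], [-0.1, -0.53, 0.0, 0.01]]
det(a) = 0.00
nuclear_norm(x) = 1.19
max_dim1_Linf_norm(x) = 0.53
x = a + b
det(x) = -0.00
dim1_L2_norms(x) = [0.27, 0.32, 0.34, 0.54]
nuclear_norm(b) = 0.37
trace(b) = 0.21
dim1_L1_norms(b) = [0.08, 0.03, 0.66, 0.05]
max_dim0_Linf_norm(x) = 0.53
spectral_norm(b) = 0.36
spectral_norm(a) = 0.63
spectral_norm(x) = 0.66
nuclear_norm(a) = 1.12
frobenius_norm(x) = 0.76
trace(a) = -0.17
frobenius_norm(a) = 0.73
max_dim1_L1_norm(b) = 0.66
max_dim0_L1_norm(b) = 0.3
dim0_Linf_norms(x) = [0.2, 0.53, 0.25, 0.18]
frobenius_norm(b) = 0.36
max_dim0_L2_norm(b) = 0.24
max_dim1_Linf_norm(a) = 0.53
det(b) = -0.00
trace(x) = 0.04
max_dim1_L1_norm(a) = 0.65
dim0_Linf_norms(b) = [0.19, 0.06, 0.24, 0.17]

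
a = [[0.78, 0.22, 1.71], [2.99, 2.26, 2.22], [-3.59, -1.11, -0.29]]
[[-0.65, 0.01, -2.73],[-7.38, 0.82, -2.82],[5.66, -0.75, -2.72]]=a @[[-0.84,0.13,1.17], [-2.47,0.28,-0.8], [0.32,-0.09,-2.03]]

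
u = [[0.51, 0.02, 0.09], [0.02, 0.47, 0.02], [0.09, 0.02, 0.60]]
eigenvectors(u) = [[0.52, 0.81, -0.28], [0.14, -0.40, -0.9], [0.84, -0.43, 0.33]]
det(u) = 0.14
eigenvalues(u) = [0.66, 0.45, 0.47]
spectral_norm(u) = 0.66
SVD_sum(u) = [[0.18, 0.05, 0.29],[0.05, 0.01, 0.08],[0.29, 0.08, 0.46]] + [[0.04,  0.12,  -0.04],[0.12,  0.38,  -0.14],[-0.04,  -0.14,  0.05]] + [[0.29, -0.15, -0.16], [-0.15, 0.07, 0.08], [-0.16, 0.08, 0.09]]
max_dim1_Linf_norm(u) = 0.6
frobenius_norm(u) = 0.93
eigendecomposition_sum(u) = [[0.18, 0.05, 0.29], [0.05, 0.01, 0.08], [0.29, 0.08, 0.46]] + [[0.29,-0.15,-0.16], [-0.15,0.07,0.08], [-0.16,0.08,0.09]] + [[0.04, 0.12, -0.04], [0.12, 0.38, -0.14], [-0.04, -0.14, 0.05]]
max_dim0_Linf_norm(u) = 0.6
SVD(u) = [[-0.52, 0.28, 0.81], [-0.14, 0.9, -0.4], [-0.84, -0.33, -0.43]] @ diag([0.6596235844466575, 0.4688586659056804, 0.45151774964766184]) @ [[-0.52,-0.14,-0.84],[0.28,0.90,-0.33],[0.81,-0.40,-0.43]]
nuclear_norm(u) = 1.58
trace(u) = 1.58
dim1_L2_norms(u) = [0.52, 0.47, 0.61]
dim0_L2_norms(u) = [0.52, 0.47, 0.61]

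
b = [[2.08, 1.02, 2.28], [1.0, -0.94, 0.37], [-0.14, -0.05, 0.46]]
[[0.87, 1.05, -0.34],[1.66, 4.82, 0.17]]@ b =[[2.91, -0.08, 2.22], [8.25, -2.85, 5.65]]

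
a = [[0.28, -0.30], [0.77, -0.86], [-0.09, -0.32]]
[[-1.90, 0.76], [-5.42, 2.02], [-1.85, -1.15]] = a @ [[-0.45,5.05], [5.9,2.17]]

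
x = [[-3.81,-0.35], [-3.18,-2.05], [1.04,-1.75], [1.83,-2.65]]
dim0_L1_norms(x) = [9.86, 6.8]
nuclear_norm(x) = 9.18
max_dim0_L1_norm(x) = 9.86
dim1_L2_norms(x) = [3.83, 3.78, 2.04, 3.22]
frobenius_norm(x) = 6.59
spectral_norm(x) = 5.40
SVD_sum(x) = [[-3.81, -0.31], [-3.32, -0.27], [0.89, 0.07], [1.61, 0.13]] + [[0.0, -0.04], [0.14, -1.78], [0.15, -1.82], [0.22, -2.78]]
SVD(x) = [[-0.71,-0.01], [-0.62,-0.47], [0.17,-0.48], [0.3,-0.74]] @ diag([5.399436983435657, 3.7835274892495847]) @ [[1.0, 0.08], [-0.08, 1.0]]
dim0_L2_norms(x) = [5.39, 3.8]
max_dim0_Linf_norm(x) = 3.81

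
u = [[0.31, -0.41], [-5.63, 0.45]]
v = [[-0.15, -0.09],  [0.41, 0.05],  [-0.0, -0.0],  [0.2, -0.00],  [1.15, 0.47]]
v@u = [[0.46, 0.02], [-0.15, -0.15], [0.0, 0.0], [0.06, -0.08], [-2.29, -0.26]]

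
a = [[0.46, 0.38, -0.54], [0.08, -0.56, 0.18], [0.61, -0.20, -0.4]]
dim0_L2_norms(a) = [0.77, 0.71, 0.7]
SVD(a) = [[-0.76, 0.25, -0.6], [0.22, -0.77, -0.60], [-0.61, -0.58, 0.53]] @ diag([1.0312745114795678, 0.7131358624331666, 0.0031817737636598976]) @ [[-0.68,-0.28,0.67],[-0.42,0.90,-0.06],[0.59,0.32,0.74]]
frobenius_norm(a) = 1.25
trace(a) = -0.50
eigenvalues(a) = [(-0.02+0j), (-0.24+0.22j), (-0.24-0.22j)]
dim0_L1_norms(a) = [1.15, 1.14, 1.12]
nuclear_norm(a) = 1.75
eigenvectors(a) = [[0.57+0.00j, (-0.34-0.22j), (-0.34+0.22j)], [0.34+0.00j, (-0.39+0.21j), -0.39-0.21j], [0.75+0.00j, (-0.8+0j), (-0.8-0j)]]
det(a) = -0.00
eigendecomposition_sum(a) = [[-0.05+0.00j, -0.06+0.00j, (0.05-0j)], [-0.03+0.00j, (-0.03+0j), (0.03-0j)], [-0.07+0.00j, (-0.07+0j), 0.07-0.00j]] + [[0.26-0.08j,(0.22-0.39j),(-0.3+0.23j)], [(0.06-0.29j),(-0.26-0.41j),(0.08+0.4j)], [(0.34-0.41j),-0.06-0.88j,-0.23+0.71j]] + [[0.26+0.08j, 0.22+0.39j, (-0.3-0.23j)], [0.06+0.29j, (-0.26+0.41j), 0.08-0.40j], [(0.34+0.41j), -0.06+0.88j, -0.23-0.71j]]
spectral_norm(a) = 1.03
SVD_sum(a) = [[0.54,0.22,-0.53], [-0.15,-0.06,0.15], [0.43,0.18,-0.43]] + [[-0.08, 0.16, -0.01], [0.23, -0.50, 0.03], [0.18, -0.38, 0.02]] + [[-0.0, -0.00, -0.00], [-0.0, -0.0, -0.0], [0.00, 0.0, 0.0]]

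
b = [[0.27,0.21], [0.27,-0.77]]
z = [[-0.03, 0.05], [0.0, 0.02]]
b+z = [[0.24, 0.26], [0.27, -0.75]]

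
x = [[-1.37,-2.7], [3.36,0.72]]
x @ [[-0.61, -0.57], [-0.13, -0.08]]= [[1.19, 1.00], [-2.14, -1.97]]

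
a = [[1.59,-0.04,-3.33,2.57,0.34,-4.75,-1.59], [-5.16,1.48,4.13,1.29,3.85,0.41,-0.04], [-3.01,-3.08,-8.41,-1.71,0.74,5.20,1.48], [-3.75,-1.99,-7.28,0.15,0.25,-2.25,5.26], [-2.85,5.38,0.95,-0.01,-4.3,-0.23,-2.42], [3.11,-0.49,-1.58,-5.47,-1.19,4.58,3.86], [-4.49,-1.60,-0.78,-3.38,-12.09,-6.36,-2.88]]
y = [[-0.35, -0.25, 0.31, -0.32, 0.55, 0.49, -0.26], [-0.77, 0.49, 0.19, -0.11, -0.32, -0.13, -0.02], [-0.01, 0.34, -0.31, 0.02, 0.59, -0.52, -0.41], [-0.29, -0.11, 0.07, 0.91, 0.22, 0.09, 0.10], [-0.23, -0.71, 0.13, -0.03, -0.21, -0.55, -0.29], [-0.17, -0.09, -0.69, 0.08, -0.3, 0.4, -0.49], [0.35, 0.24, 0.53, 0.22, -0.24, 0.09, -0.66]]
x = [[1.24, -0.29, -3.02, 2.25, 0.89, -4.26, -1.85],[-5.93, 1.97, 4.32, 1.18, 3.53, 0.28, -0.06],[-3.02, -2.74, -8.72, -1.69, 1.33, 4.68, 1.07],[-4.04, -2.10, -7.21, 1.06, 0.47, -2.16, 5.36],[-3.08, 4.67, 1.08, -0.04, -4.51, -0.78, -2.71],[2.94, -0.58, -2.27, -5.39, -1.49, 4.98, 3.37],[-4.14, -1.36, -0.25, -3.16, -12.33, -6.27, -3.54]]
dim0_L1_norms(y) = [2.17, 2.23, 2.23, 1.69, 2.43, 2.27, 2.23]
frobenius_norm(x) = 26.70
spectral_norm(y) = 1.01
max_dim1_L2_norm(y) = 1.01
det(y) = 1.01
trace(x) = -7.52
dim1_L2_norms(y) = [1.0, 1.0, 1.0, 1.0, 1.0, 1.0, 1.01]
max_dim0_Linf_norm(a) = 12.09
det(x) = 631972.39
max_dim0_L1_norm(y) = 2.43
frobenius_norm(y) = 2.65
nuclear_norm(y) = 7.01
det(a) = 601099.03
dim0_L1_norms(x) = [24.39, 13.71, 26.87, 14.77, 24.55, 23.41, 17.96]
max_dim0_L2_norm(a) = 13.48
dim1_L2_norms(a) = [6.74, 7.91, 11.04, 10.19, 7.9, 8.92, 15.15]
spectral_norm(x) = 16.73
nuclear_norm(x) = 60.64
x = a + y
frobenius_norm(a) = 26.56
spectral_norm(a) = 16.28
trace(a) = -7.79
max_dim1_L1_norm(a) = 31.58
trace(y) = 0.27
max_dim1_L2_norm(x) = 15.26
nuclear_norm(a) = 60.70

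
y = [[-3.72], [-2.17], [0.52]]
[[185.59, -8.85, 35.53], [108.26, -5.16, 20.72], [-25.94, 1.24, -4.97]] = y @ [[-49.89, 2.38, -9.55]]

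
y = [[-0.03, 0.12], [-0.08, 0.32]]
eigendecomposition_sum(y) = [[0.0, -0.00],[0.0, -0.00]] + [[-0.03, 0.12], [-0.08, 0.32]]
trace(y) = 0.29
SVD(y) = [[-0.35, -0.94],[-0.94, 0.35]] @ diag([0.35227829907617075, 3.1057060681881104e-17]) @ [[0.24, -0.97], [-0.97, -0.24]]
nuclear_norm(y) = 0.35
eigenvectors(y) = [[-0.97,-0.35], [-0.24,-0.94]]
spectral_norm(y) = 0.35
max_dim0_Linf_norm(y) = 0.32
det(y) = -0.00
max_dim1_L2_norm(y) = 0.33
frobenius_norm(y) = 0.35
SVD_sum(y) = [[-0.03, 0.12], [-0.08, 0.32]] + [[0.0, 0.0], [-0.00, -0.00]]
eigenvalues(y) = [0.0, 0.29]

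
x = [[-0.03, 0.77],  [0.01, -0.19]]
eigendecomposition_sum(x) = [[0.01, 0.03], [0.0, 0.00]] + [[-0.04, 0.74], [0.01, -0.19]]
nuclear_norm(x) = 0.80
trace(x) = -0.22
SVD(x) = [[0.97, -0.24], [-0.24, -0.97]] @ diag([0.7937213936449372, 0.0025197758508380057]) @ [[-0.04, 1.0], [-1.00, -0.04]]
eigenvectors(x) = [[1.0, -0.97], [0.05, 0.25]]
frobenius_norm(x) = 0.79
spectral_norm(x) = 0.79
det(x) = -0.00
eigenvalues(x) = [0.01, -0.23]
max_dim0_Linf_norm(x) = 0.77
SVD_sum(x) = [[-0.03,  0.77], [0.01,  -0.19]] + [[0.00,  0.0], [0.00,  0.0]]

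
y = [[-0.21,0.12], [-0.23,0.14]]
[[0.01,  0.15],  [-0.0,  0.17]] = y @ [[-0.75, -0.84], [-1.25, -0.19]]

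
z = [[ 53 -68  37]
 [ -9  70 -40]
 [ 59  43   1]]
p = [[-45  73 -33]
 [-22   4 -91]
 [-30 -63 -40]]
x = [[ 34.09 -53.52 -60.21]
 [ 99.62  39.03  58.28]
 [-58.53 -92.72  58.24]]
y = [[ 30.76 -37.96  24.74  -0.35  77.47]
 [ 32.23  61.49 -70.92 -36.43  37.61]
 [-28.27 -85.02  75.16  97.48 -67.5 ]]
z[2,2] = 1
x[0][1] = -53.52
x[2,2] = 58.24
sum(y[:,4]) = 47.58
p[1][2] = -91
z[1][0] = -9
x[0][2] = -60.21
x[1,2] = 58.28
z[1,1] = 70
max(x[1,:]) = 99.62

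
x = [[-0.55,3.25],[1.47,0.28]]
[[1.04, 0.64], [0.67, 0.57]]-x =[[1.59, -2.61],[-0.8, 0.29]]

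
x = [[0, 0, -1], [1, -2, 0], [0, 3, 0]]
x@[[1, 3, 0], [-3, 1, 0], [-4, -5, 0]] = [[4, 5, 0], [7, 1, 0], [-9, 3, 0]]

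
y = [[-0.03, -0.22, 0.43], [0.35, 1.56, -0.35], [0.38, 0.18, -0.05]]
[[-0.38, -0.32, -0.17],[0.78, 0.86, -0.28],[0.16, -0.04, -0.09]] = y @ [[0.19,-0.41,-0.18],[0.3,0.53,-0.26],[-0.71,-0.5,-0.53]]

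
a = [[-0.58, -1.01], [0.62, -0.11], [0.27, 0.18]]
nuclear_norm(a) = 1.82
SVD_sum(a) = [[-0.71, -0.90], [0.18, 0.23], [0.19, 0.24]] + [[0.13, -0.11], [0.44, -0.34], [0.08, -0.06]]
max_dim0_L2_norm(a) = 1.03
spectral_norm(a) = 1.23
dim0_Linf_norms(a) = [0.62, 1.01]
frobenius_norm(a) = 1.36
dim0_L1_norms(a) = [1.47, 1.3]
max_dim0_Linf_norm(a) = 1.01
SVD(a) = [[-0.94, -0.29], [0.24, -0.94], [0.25, -0.17]] @ diag([1.229360082557246, 0.5890448093437723]) @ [[0.62, 0.79], [-0.79, 0.62]]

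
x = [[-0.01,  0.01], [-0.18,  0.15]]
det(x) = 0.00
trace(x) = 0.14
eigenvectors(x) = [[-0.63, -0.07],[-0.77, -1.00]]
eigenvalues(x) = [0.0, 0.14]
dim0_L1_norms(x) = [0.19, 0.16]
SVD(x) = [[-0.06, -1.0], [-1.00, 0.06]] @ diag([0.23473041251134696, 0.0012780619127719447]) @ [[0.77, -0.64], [-0.64, -0.77]]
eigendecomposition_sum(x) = [[0.0, -0.0],[0.0, -0.0]] + [[-0.01, 0.01], [-0.18, 0.15]]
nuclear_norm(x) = 0.24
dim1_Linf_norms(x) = [0.01, 0.18]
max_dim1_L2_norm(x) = 0.23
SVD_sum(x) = [[-0.01,0.01], [-0.18,0.15]] + [[0.0, 0.0], [-0.0, -0.00]]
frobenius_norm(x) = 0.23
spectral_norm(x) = 0.23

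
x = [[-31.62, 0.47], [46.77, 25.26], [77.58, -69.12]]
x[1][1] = 25.26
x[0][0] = -31.62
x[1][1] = 25.26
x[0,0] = -31.62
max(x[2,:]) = 77.58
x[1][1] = 25.26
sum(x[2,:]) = 8.459999999999994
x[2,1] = -69.12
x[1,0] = 46.77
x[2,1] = -69.12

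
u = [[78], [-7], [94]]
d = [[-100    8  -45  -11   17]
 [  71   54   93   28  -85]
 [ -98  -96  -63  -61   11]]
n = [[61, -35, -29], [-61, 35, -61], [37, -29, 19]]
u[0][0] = 78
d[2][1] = -96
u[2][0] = 94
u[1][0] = -7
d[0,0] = -100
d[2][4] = 11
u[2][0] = 94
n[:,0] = [61, -61, 37]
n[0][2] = -29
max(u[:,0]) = 94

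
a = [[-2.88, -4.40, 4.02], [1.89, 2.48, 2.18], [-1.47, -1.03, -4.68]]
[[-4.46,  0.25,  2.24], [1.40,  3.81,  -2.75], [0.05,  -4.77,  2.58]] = a @ [[0.67, -0.36, -0.40], [0.31, 1.01, -0.53], [-0.29, 0.91, -0.31]]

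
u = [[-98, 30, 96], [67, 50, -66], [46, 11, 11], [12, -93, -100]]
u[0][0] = -98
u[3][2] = -100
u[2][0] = 46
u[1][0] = 67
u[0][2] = 96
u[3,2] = -100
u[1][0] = 67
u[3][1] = -93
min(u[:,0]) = -98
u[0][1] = 30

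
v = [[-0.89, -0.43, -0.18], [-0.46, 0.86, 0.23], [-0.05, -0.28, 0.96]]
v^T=[[-0.89, -0.46, -0.05], [-0.43, 0.86, -0.28], [-0.18, 0.23, 0.96]]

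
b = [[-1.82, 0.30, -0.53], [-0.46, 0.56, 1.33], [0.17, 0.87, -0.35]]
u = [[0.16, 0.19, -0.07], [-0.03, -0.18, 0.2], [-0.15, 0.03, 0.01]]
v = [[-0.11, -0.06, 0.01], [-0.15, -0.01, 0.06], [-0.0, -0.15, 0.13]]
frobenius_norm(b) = 2.62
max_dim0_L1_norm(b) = 2.45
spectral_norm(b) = 1.94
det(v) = -0.00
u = b @ v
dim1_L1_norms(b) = [2.65, 2.35, 1.39]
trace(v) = 0.01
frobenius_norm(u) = 0.40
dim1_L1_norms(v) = [0.18, 0.22, 0.28]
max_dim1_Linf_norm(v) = 0.15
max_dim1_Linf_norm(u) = 0.2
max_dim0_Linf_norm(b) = 1.82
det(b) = 2.74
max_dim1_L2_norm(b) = 1.92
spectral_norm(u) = 0.35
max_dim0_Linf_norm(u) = 0.2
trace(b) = -1.61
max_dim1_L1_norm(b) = 2.65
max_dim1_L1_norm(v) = 0.28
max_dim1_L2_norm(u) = 0.27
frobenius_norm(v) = 0.29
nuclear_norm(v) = 0.44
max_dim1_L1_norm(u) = 0.42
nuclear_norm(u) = 0.61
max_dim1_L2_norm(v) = 0.2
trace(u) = -0.01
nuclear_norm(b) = 4.38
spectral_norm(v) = 0.23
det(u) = -0.00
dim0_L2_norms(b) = [1.88, 1.08, 1.47]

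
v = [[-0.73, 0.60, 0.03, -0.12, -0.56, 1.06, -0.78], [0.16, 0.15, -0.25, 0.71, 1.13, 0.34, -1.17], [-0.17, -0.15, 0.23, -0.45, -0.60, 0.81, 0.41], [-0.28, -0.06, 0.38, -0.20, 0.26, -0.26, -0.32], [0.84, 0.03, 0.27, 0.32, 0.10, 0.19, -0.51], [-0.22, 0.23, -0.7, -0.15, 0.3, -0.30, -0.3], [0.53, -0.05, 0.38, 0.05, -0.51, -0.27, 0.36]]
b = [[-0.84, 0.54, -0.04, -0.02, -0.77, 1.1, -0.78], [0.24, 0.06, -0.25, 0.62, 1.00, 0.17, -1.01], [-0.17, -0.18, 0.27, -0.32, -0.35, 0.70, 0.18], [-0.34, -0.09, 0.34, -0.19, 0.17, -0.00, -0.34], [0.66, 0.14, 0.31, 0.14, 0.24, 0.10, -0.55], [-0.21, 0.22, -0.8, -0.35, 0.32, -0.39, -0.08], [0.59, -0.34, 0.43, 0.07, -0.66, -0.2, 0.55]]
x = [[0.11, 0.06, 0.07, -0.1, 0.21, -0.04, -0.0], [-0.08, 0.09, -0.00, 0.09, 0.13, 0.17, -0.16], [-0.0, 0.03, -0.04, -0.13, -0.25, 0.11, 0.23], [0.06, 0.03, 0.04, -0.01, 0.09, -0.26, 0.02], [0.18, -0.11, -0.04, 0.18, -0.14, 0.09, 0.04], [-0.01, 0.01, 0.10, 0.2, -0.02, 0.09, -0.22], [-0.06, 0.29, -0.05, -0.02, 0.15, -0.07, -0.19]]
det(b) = 0.17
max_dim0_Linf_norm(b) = 1.1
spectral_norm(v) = 2.22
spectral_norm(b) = 2.02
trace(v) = -0.39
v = x + b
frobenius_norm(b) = 3.28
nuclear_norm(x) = 1.95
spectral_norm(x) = 0.59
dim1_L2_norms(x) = [0.28, 0.31, 0.38, 0.29, 0.33, 0.33, 0.39]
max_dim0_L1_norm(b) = 3.51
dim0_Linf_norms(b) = [0.84, 0.54, 0.8, 0.62, 1.0, 1.1, 1.01]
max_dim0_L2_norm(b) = 1.55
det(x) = 0.00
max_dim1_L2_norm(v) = 1.84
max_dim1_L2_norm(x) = 0.39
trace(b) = -0.30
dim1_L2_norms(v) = [1.72, 1.84, 1.22, 0.71, 1.09, 0.94, 0.94]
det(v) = -0.00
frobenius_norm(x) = 0.88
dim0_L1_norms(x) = [0.5, 0.62, 0.34, 0.73, 0.99, 0.83, 0.86]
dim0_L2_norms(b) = [1.32, 0.72, 1.08, 0.82, 1.53, 1.39, 1.55]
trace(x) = -0.09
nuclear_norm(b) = 7.19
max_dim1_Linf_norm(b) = 1.1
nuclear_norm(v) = 7.15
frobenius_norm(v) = 3.36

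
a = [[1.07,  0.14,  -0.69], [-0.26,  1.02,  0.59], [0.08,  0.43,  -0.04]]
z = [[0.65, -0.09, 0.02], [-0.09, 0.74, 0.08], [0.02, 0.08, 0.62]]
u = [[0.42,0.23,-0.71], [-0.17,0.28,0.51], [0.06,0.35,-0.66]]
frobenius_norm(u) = 1.29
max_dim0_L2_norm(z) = 0.75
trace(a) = 2.05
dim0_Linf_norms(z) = [0.65, 0.74, 0.62]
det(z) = 0.29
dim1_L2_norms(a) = [1.28, 1.21, 0.44]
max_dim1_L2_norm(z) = 0.75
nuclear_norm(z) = 2.01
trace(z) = 2.01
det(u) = -0.12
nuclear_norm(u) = 1.86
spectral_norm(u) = 1.19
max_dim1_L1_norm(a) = 1.9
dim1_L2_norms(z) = [0.66, 0.75, 0.63]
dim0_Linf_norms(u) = [0.42, 0.35, 0.71]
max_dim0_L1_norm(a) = 1.59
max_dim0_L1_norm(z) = 0.91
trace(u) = 0.04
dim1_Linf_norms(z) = [0.65, 0.74, 0.62]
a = u + z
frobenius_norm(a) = 1.81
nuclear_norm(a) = 2.65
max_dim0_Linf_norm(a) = 1.07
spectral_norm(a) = 1.45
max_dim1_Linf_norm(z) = 0.74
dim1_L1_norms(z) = [0.76, 0.91, 0.72]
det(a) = -0.18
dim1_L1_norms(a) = [1.9, 1.87, 0.55]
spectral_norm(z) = 0.81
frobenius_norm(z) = 1.18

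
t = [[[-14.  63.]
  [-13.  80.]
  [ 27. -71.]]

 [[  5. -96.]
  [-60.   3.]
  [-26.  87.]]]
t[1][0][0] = 5.0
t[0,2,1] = -71.0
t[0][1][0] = -13.0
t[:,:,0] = [[-14.0, -13.0, 27.0], [5.0, -60.0, -26.0]]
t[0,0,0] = -14.0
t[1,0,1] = -96.0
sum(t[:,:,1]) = 66.0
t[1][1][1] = 3.0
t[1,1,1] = 3.0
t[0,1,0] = -13.0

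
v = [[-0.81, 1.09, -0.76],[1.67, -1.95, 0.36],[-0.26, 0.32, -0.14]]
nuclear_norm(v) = 3.52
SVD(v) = [[-0.5, -0.86, -0.14], [0.86, -0.51, 0.08], [-0.14, -0.08, 0.99]] @ diag([3.0138616121617883, 0.49902953150551105, 0.002776584763252106]) @ [[0.62, -0.75, 0.23], [-0.28, 0.07, 0.96], [-0.73, -0.66, -0.16]]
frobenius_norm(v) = 3.05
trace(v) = -2.90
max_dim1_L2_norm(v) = 2.59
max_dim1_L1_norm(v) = 3.98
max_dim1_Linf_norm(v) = 1.95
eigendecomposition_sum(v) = [[-0.9,  1.1,  -0.38],  [1.59,  -1.94,  0.68],  [-0.26,  0.32,  -0.11]] + [[0.08, -0.00, -0.3], [0.07, -0.0, -0.25], [0.0, -0.00, -0.01]] + [[0.01, -0.01, -0.07], [0.01, -0.01, -0.07], [0.00, -0.00, -0.02]]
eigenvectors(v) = [[0.49, -0.77, 0.72], [-0.86, -0.64, 0.66], [0.14, -0.02, 0.20]]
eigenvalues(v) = [-2.96, 0.07, -0.02]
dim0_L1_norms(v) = [2.74, 3.36, 1.26]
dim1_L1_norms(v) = [2.66, 3.98, 0.72]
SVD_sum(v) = [[-0.93, 1.12, -0.35], [1.6, -1.93, 0.6], [-0.27, 0.32, -0.10]] + [[0.12, -0.03, -0.41], [0.07, -0.02, -0.24], [0.01, -0.00, -0.04]] + [[0.0, 0.0, 0.00], [-0.00, -0.00, -0.00], [-0.00, -0.0, -0.0]]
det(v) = 0.00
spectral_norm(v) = 3.01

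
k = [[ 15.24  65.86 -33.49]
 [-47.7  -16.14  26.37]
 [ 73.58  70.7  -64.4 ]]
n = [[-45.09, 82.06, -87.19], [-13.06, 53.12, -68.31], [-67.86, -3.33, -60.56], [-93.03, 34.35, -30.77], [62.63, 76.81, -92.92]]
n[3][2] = -30.77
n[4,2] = -92.92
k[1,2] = 26.37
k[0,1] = 65.86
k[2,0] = 73.58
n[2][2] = -60.56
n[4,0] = 62.63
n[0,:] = [-45.09, 82.06, -87.19]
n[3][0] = -93.03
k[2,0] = 73.58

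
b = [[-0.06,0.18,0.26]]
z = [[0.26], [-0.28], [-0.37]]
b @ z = [[-0.16]]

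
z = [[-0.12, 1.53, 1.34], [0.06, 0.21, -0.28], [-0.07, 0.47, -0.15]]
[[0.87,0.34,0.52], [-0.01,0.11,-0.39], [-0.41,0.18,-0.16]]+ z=[[0.75, 1.87, 1.86], [0.05, 0.32, -0.67], [-0.48, 0.65, -0.31]]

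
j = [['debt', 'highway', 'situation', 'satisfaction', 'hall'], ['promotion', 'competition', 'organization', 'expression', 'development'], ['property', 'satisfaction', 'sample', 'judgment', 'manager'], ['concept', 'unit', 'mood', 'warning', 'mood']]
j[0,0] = 'debt'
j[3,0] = 'concept'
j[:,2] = ['situation', 'organization', 'sample', 'mood']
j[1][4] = 'development'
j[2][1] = 'satisfaction'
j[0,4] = 'hall'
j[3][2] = 'mood'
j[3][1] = 'unit'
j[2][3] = 'judgment'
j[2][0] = 'property'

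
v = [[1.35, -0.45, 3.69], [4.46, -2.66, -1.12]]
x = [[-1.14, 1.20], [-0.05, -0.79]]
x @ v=[[3.81, -2.68, -5.55],[-3.59, 2.12, 0.7]]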